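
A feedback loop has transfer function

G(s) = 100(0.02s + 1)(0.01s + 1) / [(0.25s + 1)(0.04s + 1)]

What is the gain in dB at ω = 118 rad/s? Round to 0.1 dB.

At ω = 118 rad/s:
zero (1 + j118·0.02) = 1 + j2.36 → |·| ≈ 2.5631, ∠ ≈ 67.04°
zero (1 + j118·0.01) = 1 + j1.18 → |·| ≈ 1.5467, ∠ ≈ 49.72°
pole (1 + j118·0.25) = 1 + j29.5 → |·| ≈ 29.517, ∠ ≈ 88.06°
pole (1 + j118·0.04) = 1 + j4.72 → |·| ≈ 4.8248, ∠ ≈ 78.04°
|G| = 100 · 2.5631 · 1.5467 / (29.517 · 4.8248) ≈ 2.7837
Gain = 20 log₁₀(2.7837) ≈ 8.89 dB

8.9 dB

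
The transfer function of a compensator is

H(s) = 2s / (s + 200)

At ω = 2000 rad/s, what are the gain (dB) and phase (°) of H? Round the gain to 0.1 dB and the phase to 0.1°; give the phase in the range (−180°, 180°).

At s = jω = j2000:
zero at origin: s = j2000 → |·| = 2000, ∠ = 90.00°
pole (s+200): 200 + j2000 → |·| = √(200²+2000²) = √4040000 ≈ 2010, ∠ = arctan(2000/200) ≈ 84.29°
|H| = 2 · 2000 / 2010 ≈ 1.99
Gain = 20 log₁₀(1.99) ≈ 5.98 dB
∠H = 90.00° − 84.29° = 5.71°

6.0 dB, 5.7°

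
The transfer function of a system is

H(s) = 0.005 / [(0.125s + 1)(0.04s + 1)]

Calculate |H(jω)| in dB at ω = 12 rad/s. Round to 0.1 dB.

At ω = 12 rad/s:
pole (1 + j12·0.125) = 1 + j1.5 → |·| ≈ 1.8028, ∠ ≈ 56.31°
pole (1 + j12·0.04) = 1 + j0.48 → |·| ≈ 1.1092, ∠ ≈ 25.64°
|H| = 0.005 · 1 / (1.8028 · 1.1092) ≈ 0.0025004
Gain = 20 log₁₀(0.0025004) ≈ -52.04 dB

-52.0 dB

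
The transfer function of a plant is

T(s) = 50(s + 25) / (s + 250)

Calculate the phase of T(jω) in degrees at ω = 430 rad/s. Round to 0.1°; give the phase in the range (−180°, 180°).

26.8°

At s = jω = j430:
zero (s+25): 25 + j430 → |·| = √(25²+430²) = √185525 ≈ 430.73, ∠ = arctan(430/25) ≈ 86.67°
pole (s+250): 250 + j430 → |·| = √(250²+430²) = √247400 ≈ 497.39, ∠ = arctan(430/250) ≈ 59.83°
∠T = 86.67° − 59.83° = 26.84°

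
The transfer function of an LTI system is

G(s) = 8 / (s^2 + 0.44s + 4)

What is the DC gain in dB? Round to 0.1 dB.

6.0 dB

G(0) = 8 / 4 = 2
20 log₁₀(2) ≈ 6.02 dB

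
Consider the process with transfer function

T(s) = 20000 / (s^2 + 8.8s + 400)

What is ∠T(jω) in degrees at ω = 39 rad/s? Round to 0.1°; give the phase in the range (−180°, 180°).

At s = jω = j39:
quadratic: (j39)² + 8.8·j39 + 400 = -1121 + j343.2 → |·| ≈ 1172.4, ∠ ≈ 162.98°
∠T = 0.00° − 162.98° = -162.98°

-163.0°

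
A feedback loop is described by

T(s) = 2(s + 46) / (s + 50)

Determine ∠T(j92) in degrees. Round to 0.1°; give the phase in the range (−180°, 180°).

2.0°

At s = jω = j92:
zero (s+46): 46 + j92 → |·| = √(46²+92²) = √10580 ≈ 102.86, ∠ = arctan(92/46) ≈ 63.43°
pole (s+50): 50 + j92 → |·| = √(50²+92²) = √10964 ≈ 104.71, ∠ = arctan(92/50) ≈ 61.48°
∠T = 63.43° − 61.48° = 1.95°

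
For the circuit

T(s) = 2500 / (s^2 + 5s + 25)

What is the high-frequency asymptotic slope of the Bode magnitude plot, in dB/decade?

-40 dB/decade

Each pole contributes −20 dB/decade at high frequency; each zero contributes +20 dB/decade.
Net: 0 zero(s) − 2 pole(s) → -40 dB/decade.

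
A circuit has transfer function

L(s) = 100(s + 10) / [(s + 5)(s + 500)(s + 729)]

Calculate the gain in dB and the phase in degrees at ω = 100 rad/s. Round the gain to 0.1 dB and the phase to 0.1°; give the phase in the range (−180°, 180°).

At s = jω = j100:
zero (s+10): 10 + j100 → |·| = √(10²+100²) = √10100 ≈ 100.5, ∠ = arctan(100/10) ≈ 84.29°
pole (s+5): 5 + j100 → |·| = √(5²+100²) = √10025 ≈ 100.12, ∠ = arctan(100/5) ≈ 87.14°
pole (s+500): 500 + j100 → |·| = √(500²+100²) = √260000 ≈ 509.9, ∠ = arctan(100/500) ≈ 11.31°
pole (s+729): 729 + j100 → |·| = √(729²+100²) = √541441 ≈ 735.83, ∠ = arctan(100/729) ≈ 7.81°
|L| = 100 · 100.5 / 3.7565e+07 ≈ 0.00026754
Gain = 20 log₁₀(0.00026754) ≈ -71.45 dB
∠L = 84.29° − 106.26° = -21.97°

-71.5 dB, -22.0°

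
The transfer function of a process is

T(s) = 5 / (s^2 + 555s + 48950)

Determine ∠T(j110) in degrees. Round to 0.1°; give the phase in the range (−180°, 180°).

-58.9°

Substitute s = j110:
Numerator: 5 = 5 + j0
Denominator: (j110)^2 + 555(j110) + 48950 = 36850 + j61050
|N| = √(5² + 0²) ≈ 5, ∠N ≈ 0.00°
|D| = √(36850² + 61050²) ≈ 71309, ∠D ≈ 58.88°
∠T = 0.00° − 58.88° = -58.88°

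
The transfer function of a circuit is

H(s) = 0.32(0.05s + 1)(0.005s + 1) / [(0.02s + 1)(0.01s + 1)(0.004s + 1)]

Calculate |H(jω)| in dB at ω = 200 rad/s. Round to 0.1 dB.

At ω = 200 rad/s:
zero (1 + j200·0.05) = 1 + j10 → |·| ≈ 10.05, ∠ ≈ 84.29°
zero (1 + j200·0.005) = 1 + j1 → |·| ≈ 1.4142, ∠ ≈ 45.00°
pole (1 + j200·0.02) = 1 + j4 → |·| ≈ 4.1231, ∠ ≈ 75.96°
pole (1 + j200·0.01) = 1 + j2 → |·| ≈ 2.2361, ∠ ≈ 63.43°
pole (1 + j200·0.004) = 1 + j0.8 → |·| ≈ 1.2806, ∠ ≈ 38.66°
|H| = 0.32 · 10.05 · 1.4142 / (4.1231 · 2.2361 · 1.2806) ≈ 0.38521
Gain = 20 log₁₀(0.38521) ≈ -8.29 dB

-8.3 dB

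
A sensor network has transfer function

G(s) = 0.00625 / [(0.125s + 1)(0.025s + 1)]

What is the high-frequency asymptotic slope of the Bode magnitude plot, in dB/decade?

-40 dB/decade

Each pole contributes −20 dB/decade at high frequency; each zero contributes +20 dB/decade.
Net: 0 zero(s) − 2 pole(s) → -40 dB/decade.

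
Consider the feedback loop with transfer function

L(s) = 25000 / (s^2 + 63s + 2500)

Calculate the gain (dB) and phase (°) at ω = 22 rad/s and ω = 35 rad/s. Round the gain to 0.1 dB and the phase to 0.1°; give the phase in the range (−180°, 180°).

ω = 22: 20.2 dB, -34.5°; ω = 35: 19.8 dB, -60.0°

At s = jω = j22:
quadratic: (j22)² + 63·j22 + 2500 = 2016 + j1386 → |·| ≈ 2446.5, ∠ ≈ 34.51°
|L| = 25000 / 2446.5 ≈ 10.219
Gain = 20 log₁₀(10.219) ≈ 20.19 dB
∠L = 0.00° − 34.51° = -34.51°

At s = jω = j35:
quadratic: (j35)² + 63·j35 + 2500 = 1275 + j2205 → |·| ≈ 2547.1, ∠ ≈ 59.96°
|L| = 25000 / 2547.1 ≈ 9.8151
Gain = 20 log₁₀(9.8151) ≈ 19.84 dB
∠L = 0.00° − 59.96° = -59.96°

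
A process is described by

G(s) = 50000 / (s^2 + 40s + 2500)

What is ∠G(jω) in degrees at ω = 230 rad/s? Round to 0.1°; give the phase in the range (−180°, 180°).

-169.7°

At s = jω = j230:
quadratic: (j230)² + 40·j230 + 2500 = -50400 + j9200 → |·| ≈ 51233, ∠ ≈ 169.66°
∠G = 0.00° − 169.66° = -169.66°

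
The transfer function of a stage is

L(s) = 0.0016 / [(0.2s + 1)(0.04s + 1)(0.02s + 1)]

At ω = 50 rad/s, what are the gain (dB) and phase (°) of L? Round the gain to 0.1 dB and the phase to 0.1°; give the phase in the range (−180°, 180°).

At ω = 50 rad/s:
pole (1 + j50·0.2) = 1 + j10 → |·| ≈ 10.05, ∠ ≈ 84.29°
pole (1 + j50·0.04) = 1 + j2 → |·| ≈ 2.2361, ∠ ≈ 63.43°
pole (1 + j50·0.02) = 1 + j1 → |·| ≈ 1.4142, ∠ ≈ 45.00°
|L| = 0.0016 · 1 / (10.05 · 2.2361 · 1.4142) ≈ 5.0344e-05
Gain = 20 log₁₀(5.0344e-05) ≈ -85.96 dB
∠L = (0°) − (84.29° + 63.43° + 45.00°) = -192.72° ≡ 167.28° (principal value)

-86.0 dB, 167.3°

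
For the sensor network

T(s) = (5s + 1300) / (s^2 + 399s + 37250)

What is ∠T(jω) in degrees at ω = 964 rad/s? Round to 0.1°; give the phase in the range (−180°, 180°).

-81.8°

Substitute s = j964:
Numerator: 5(j964) + 1300 = 1300 + j4820
Denominator: (j964)^2 + 399(j964) + 37250 = -892046 + j384636
|N| = √(1300² + 4820²) ≈ 4992.2, ∠N ≈ 74.91°
|D| = √(892046² + 384636²) ≈ 9.7144e+05, ∠D ≈ 156.68°
∠T = 74.91° − 156.68° = -81.77°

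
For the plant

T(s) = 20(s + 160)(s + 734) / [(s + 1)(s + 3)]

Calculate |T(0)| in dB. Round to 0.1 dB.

T(0) = 20·160·734 / (1·3) ≈ 7.8293e+05
20 log₁₀(7.8293e+05) ≈ 117.87 dB

117.9 dB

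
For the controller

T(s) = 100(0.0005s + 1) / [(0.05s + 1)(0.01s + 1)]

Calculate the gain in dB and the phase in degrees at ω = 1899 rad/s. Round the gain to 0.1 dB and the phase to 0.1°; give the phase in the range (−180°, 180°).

-22.3 dB, -132.9°

At ω = 1899 rad/s:
zero (1 + j1899·0.0005) = 1 + j0.9495 → |·| ≈ 1.379, ∠ ≈ 43.52°
pole (1 + j1899·0.05) = 1 + j94.95 → |·| ≈ 94.955, ∠ ≈ 89.40°
pole (1 + j1899·0.01) = 1 + j18.99 → |·| ≈ 19.016, ∠ ≈ 86.99°
|T| = 100 · 1.379 / (94.955 · 19.016) ≈ 0.076371
Gain = 20 log₁₀(0.076371) ≈ -22.34 dB
∠T = (43.52°) − (89.40° + 86.99°) = -132.87°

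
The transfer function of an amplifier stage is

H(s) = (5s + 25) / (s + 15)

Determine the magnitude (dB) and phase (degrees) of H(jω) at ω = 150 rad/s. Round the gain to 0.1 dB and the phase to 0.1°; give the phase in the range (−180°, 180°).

Substitute s = j150:
Numerator: 5(j150) + 25 = 25 + j750
Denominator: (j150) + 15 = 15 + j150
|N| = √(25² + 750²) ≈ 750.42, ∠N ≈ 88.09°
|D| = √(15² + 150²) ≈ 150.75, ∠D ≈ 84.29°
|H| = 750.42 / 150.75 ≈ 4.9779
Gain = 20 log₁₀(4.9779) ≈ 13.94 dB
∠H = 88.09° − 84.29° = 3.80°

13.9 dB, 3.8°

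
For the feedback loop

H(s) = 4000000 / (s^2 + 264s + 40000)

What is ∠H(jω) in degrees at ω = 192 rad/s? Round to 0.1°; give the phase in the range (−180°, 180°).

-86.5°

At s = jω = j192:
quadratic: (j192)² + 264·j192 + 40000 = 3136 + j50688 → |·| ≈ 50785, ∠ ≈ 86.46°
∠H = 0.00° − 86.46° = -86.46°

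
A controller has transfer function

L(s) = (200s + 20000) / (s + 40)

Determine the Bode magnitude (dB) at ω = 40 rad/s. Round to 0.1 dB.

Substitute s = j40:
Numerator: 200(j40) + 20000 = 20000 + j8000
Denominator: (j40) + 40 = 40 + j40
|N| = √(20000² + 8000²) ≈ 21541, ∠N ≈ 21.80°
|D| = √(40² + 40²) ≈ 56.569, ∠D ≈ 45.00°
|L| = 21541 / 56.569 ≈ 380.79
Gain = 20 log₁₀(380.79) ≈ 51.61 dB

51.6 dB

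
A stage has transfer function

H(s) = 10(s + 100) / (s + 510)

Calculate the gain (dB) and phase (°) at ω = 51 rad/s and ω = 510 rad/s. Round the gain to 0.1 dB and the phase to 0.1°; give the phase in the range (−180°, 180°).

At s = jω = j51:
zero (s+100): 100 + j51 → |·| = √(100²+51²) = √12601 ≈ 112.25, ∠ = arctan(51/100) ≈ 27.02°
pole (s+510): 510 + j51 → |·| = √(510²+51²) = √262701 ≈ 512.54, ∠ = arctan(51/510) ≈ 5.71°
|H| = 10 · 112.25 / 512.54 ≈ 2.1901
Gain = 20 log₁₀(2.1901) ≈ 6.81 dB
∠H = 27.02° − 5.71° = 21.31°

At s = jω = j510:
zero (s+100): 100 + j510 → |·| = √(100²+510²) = √270100 ≈ 519.71, ∠ = arctan(510/100) ≈ 78.91°
pole (s+510): 510 + j510 → |·| = √(510²+510²) = √520200 ≈ 721.25, ∠ = arctan(510/510) ≈ 45.00°
|H| = 10 · 519.71 / 721.25 ≈ 7.2057
Gain = 20 log₁₀(7.2057) ≈ 17.15 dB
∠H = 78.91° − 45.00° = 33.91°

ω = 51: 6.8 dB, 21.3°; ω = 510: 17.2 dB, 33.9°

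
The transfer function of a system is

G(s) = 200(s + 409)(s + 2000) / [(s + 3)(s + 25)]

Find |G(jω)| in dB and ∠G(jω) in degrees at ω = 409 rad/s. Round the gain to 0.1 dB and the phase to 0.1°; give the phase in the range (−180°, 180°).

63.0 dB, -119.5°

At s = jω = j409:
zero (s+409): 409 + j409 → |·| = √(409²+409²) = √334562 ≈ 578.41, ∠ = arctan(409/409) ≈ 45.00°
zero (s+2000): 2000 + j409 → |·| = √(2000²+409²) = √4167281 ≈ 2041.4, ∠ = arctan(409/2000) ≈ 11.56°
pole (s+3): 3 + j409 → |·| = √(3²+409²) = √167290 ≈ 409.01, ∠ = arctan(409/3) ≈ 89.58°
pole (s+25): 25 + j409 → |·| = √(25²+409²) = √167906 ≈ 409.76, ∠ = arctan(409/25) ≈ 86.50°
|G| = 200 · 1.1808e+06 / 1.676e+05 ≈ 1409.1
Gain = 20 log₁₀(1409.1) ≈ 62.98 dB
∠G = 56.56° − 176.08° = -119.52°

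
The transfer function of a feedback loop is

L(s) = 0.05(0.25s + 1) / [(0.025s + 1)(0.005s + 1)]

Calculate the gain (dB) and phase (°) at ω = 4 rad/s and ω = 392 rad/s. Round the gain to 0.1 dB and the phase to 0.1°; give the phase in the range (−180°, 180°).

At ω = 4 rad/s:
zero (1 + j4·0.25) = 1 + j1 → |·| ≈ 1.4142, ∠ ≈ 45.00°
pole (1 + j4·0.025) = 1 + j0.1 → |·| ≈ 1.005, ∠ ≈ 5.71°
pole (1 + j4·0.005) = 1 + j0.02 → |·| ≈ 1.0002, ∠ ≈ 1.15°
|L| = 0.05 · 1.4142 / (1.005 · 1.0002) ≈ 0.070344
Gain = 20 log₁₀(0.070344) ≈ -23.06 dB
∠L = (45.00°) − (5.71° + 1.15°) = 38.14°

At ω = 392 rad/s:
zero (1 + j392·0.25) = 1 + j98 → |·| ≈ 98.005, ∠ ≈ 89.42°
pole (1 + j392·0.025) = 1 + j9.8 → |·| ≈ 9.8509, ∠ ≈ 84.17°
pole (1 + j392·0.005) = 1 + j1.96 → |·| ≈ 2.2004, ∠ ≈ 62.97°
|L| = 0.05 · 98.005 / (9.8509 · 2.2004) ≈ 0.22607
Gain = 20 log₁₀(0.22607) ≈ -12.92 dB
∠L = (89.42°) − (84.17° + 62.97°) = -57.72°

ω = 4: -23.1 dB, 38.1°; ω = 392: -12.9 dB, -57.7°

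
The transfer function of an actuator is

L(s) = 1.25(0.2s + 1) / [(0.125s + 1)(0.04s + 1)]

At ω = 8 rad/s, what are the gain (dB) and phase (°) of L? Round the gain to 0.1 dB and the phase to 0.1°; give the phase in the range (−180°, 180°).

4.0 dB, -4.8°

At ω = 8 rad/s:
zero (1 + j8·0.2) = 1 + j1.6 → |·| ≈ 1.8868, ∠ ≈ 57.99°
pole (1 + j8·0.125) = 1 + j1 → |·| ≈ 1.4142, ∠ ≈ 45.00°
pole (1 + j8·0.04) = 1 + j0.32 → |·| ≈ 1.05, ∠ ≈ 17.74°
|L| = 1.25 · 1.8868 / (1.4142 · 1.05) ≈ 1.5883
Gain = 20 log₁₀(1.5883) ≈ 4.02 dB
∠L = (57.99°) − (45.00° + 17.74°) = -4.75°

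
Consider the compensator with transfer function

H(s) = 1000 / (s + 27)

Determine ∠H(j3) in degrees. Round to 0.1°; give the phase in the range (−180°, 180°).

-6.3°

Substitute s = j3:
Numerator: 1000 = 1000 + j0
Denominator: (j3) + 27 = 27 + j3
|N| = √(1000² + 0²) ≈ 1000, ∠N ≈ 0.00°
|D| = √(27² + 3²) ≈ 27.166, ∠D ≈ 6.34°
∠H = 0.00° − 6.34° = -6.34°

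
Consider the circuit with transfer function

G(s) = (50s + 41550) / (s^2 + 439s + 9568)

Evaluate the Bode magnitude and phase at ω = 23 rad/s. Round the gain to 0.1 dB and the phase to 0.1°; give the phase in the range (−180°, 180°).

9.7 dB, -46.6°

Substitute s = j23:
Numerator: 50(j23) + 41550 = 41550 + j1150
Denominator: (j23)^2 + 439(j23) + 9568 = 9039 + j10097
|N| = √(41550² + 1150²) ≈ 41566, ∠N ≈ 1.59°
|D| = √(9039² + 10097²) ≈ 13552, ∠D ≈ 48.16°
|G| = 41566 / 13552 ≈ 3.0671
Gain = 20 log₁₀(3.0671) ≈ 9.73 dB
∠G = 1.59° − 48.16° = -46.57°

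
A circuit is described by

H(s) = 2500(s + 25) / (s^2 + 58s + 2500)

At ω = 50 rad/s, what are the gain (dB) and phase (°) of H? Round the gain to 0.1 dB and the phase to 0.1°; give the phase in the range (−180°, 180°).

33.7 dB, -26.6°

At s = jω = j50:
zero (s+25): 25 + j50 → |·| = √(25²+50²) = √3125 ≈ 55.902, ∠ = arctan(50/25) ≈ 63.43°
quadratic: (j50)² + 58·j50 + 2500 = 0 + j2900 → |·| ≈ 2900, ∠ ≈ 90.00°
|H| = 2500 · 55.902 / 2900 ≈ 48.191
Gain = 20 log₁₀(48.191) ≈ 33.66 dB
∠H = 63.43° − 90.00° = -26.57°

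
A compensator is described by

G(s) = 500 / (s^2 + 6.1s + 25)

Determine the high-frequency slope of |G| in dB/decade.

Each pole contributes −20 dB/decade at high frequency; each zero contributes +20 dB/decade.
Net: 0 zero(s) − 2 pole(s) → -40 dB/decade.

-40 dB/decade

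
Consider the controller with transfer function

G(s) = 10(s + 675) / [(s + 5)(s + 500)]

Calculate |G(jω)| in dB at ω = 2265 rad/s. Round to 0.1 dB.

At s = jω = j2265:
zero (s+675): 675 + j2265 → |·| = √(675²+2265²) = √5585850 ≈ 2363.4, ∠ = arctan(2265/675) ≈ 73.41°
pole (s+5): 5 + j2265 → |·| = √(5²+2265²) = √5130250 ≈ 2265, ∠ = arctan(2265/5) ≈ 89.87°
pole (s+500): 500 + j2265 → |·| = √(500²+2265²) = √5380225 ≈ 2319.5, ∠ = arctan(2265/500) ≈ 77.55°
|G| = 10 · 2363.4 / 5.2537e+06 ≈ 0.0044985
Gain = 20 log₁₀(0.0044985) ≈ -46.94 dB

-46.9 dB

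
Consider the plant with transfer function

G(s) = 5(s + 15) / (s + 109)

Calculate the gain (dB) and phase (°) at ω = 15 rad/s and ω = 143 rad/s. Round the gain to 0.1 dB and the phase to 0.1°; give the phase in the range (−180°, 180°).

At s = jω = j15:
zero (s+15): 15 + j15 → |·| = √(15²+15²) = √450 ≈ 21.213, ∠ = arctan(15/15) ≈ 45.00°
pole (s+109): 109 + j15 → |·| = √(109²+15²) = √12106 ≈ 110.03, ∠ = arctan(15/109) ≈ 7.84°
|G| = 5 · 21.213 / 110.03 ≈ 0.96396
Gain = 20 log₁₀(0.96396) ≈ -0.32 dB
∠G = 45.00° − 7.84° = 37.16°

At s = jω = j143:
zero (s+15): 15 + j143 → |·| = √(15²+143²) = √20674 ≈ 143.78, ∠ = arctan(143/15) ≈ 84.01°
pole (s+109): 109 + j143 → |·| = √(109²+143²) = √32330 ≈ 179.81, ∠ = arctan(143/109) ≈ 52.68°
|G| = 5 · 143.78 / 179.81 ≈ 3.9981
Gain = 20 log₁₀(3.9981) ≈ 12.04 dB
∠G = 84.01° − 52.68° = 31.33°

ω = 15: -0.3 dB, 37.2°; ω = 143: 12.0 dB, 31.3°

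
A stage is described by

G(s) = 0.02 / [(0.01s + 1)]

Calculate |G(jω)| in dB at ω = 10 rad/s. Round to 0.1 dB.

At ω = 10 rad/s:
pole (1 + j10·0.01) = 1 + j0.1 → |·| ≈ 1.005, ∠ ≈ 5.71°
|G| = 0.02 · 1 / (1.005) ≈ 0.0199
Gain = 20 log₁₀(0.0199) ≈ -34.02 dB

-34.0 dB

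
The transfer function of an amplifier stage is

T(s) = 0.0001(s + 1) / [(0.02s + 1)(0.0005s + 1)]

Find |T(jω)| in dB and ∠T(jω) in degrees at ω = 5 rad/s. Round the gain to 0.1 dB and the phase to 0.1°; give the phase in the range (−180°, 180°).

At ω = 5 rad/s:
zero (1 + j5·1) = 1 + j5 → |·| ≈ 5.099, ∠ ≈ 78.69°
pole (1 + j5·0.02) = 1 + j0.1 → |·| ≈ 1.005, ∠ ≈ 5.71°
pole (1 + j5·0.0005) = 1 + j0.0025 → |·| ≈ 1, ∠ ≈ 0.14°
|T| = 0.0001 · 5.099 / (1.005 · 1) ≈ 0.00050736
Gain = 20 log₁₀(0.00050736) ≈ -65.89 dB
∠T = (78.69°) − (5.71° + 0.14°) = 72.84°

-65.9 dB, 72.8°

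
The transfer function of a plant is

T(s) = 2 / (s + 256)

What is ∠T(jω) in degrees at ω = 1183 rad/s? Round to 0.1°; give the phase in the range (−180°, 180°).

-77.8°

At s = jω = j1183:
pole (s+256): 256 + j1183 → |·| = √(256²+1183²) = √1465025 ≈ 1210.4, ∠ = arctan(1183/256) ≈ 77.79°
∠T = 0.00° − 77.79° = -77.79°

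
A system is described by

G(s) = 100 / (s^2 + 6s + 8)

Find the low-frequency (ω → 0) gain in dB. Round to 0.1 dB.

G(0) = 100 / 8 = 12.5
20 log₁₀(12.5) ≈ 21.94 dB

21.9 dB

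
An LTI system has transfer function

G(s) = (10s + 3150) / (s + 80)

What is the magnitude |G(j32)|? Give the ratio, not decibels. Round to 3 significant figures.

Substitute s = j32:
Numerator: 10(j32) + 3150 = 3150 + j320
Denominator: (j32) + 80 = 80 + j32
|N| = √(3150² + 320²) ≈ 3166.2, ∠N ≈ 5.80°
|D| = √(80² + 32²) ≈ 86.163, ∠D ≈ 21.80°
|G| = 3166.2 / 86.163 ≈ 36.747

36.7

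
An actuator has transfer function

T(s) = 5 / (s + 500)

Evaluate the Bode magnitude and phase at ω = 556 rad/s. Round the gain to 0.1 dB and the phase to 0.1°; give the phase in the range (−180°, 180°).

Substitute s = j556:
Numerator: 5 = 5 + j0
Denominator: (j556) + 500 = 500 + j556
|N| = √(5² + 0²) ≈ 5, ∠N ≈ 0.00°
|D| = √(500² + 556²) ≈ 747.75, ∠D ≈ 48.04°
|T| = 5 / 747.75 ≈ 0.0066867
Gain = 20 log₁₀(0.0066867) ≈ -43.50 dB
∠T = 0.00° − 48.04° = -48.04°

-43.5 dB, -48.0°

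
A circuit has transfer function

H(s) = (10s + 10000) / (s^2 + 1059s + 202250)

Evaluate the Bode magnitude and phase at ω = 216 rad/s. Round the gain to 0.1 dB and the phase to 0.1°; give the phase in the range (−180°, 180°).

Substitute s = j216:
Numerator: 10(j216) + 10000 = 10000 + j2160
Denominator: (j216)^2 + 1059(j216) + 202250 = 155594 + j228744
|N| = √(10000² + 2160²) ≈ 10231, ∠N ≈ 12.19°
|D| = √(155594² + 228744²) ≈ 2.7665e+05, ∠D ≈ 55.78°
|H| = 10231 / 2.7665e+05 ≈ 0.036982
Gain = 20 log₁₀(0.036982) ≈ -28.64 dB
∠H = 12.19° − 55.78° = -43.59°

-28.6 dB, -43.6°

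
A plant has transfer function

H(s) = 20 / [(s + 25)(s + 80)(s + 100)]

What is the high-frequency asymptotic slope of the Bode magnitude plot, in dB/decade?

-60 dB/decade

Each pole contributes −20 dB/decade at high frequency; each zero contributes +20 dB/decade.
Net: 0 zero(s) − 3 pole(s) → -60 dB/decade.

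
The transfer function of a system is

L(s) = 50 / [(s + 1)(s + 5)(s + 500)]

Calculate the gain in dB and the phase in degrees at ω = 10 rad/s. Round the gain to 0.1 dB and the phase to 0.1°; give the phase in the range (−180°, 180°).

At s = jω = j10:
pole (s+1): 1 + j10 → |·| = √(1²+10²) = √101 ≈ 10.05, ∠ = arctan(10/1) ≈ 84.29°
pole (s+5): 5 + j10 → |·| = √(5²+10²) = √125 ≈ 11.18, ∠ = arctan(10/5) ≈ 63.43°
pole (s+500): 500 + j10 → |·| = √(500²+10²) = √250100 ≈ 500.1, ∠ = arctan(10/500) ≈ 1.15°
|L| = 50 / 56191 ≈ 0.00088982
Gain = 20 log₁₀(0.00088982) ≈ -61.01 dB
∠L = 0.00° − 148.87° = -148.87°

-61.0 dB, -148.9°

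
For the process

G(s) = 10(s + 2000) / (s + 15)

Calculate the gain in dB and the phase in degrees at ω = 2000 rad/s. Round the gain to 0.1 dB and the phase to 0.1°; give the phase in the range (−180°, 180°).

At s = jω = j2000:
zero (s+2000): 2000 + j2000 → |·| = √(2000²+2000²) = √8000000 ≈ 2828.4, ∠ = arctan(2000/2000) ≈ 45.00°
pole (s+15): 15 + j2000 → |·| = √(15²+2000²) = √4000225 ≈ 2000.1, ∠ = arctan(2000/15) ≈ 89.57°
|G| = 10 · 2828.4 / 2000.1 ≈ 14.141
Gain = 20 log₁₀(14.141) ≈ 23.01 dB
∠G = 45.00° − 89.57° = -44.57°

23.0 dB, -44.6°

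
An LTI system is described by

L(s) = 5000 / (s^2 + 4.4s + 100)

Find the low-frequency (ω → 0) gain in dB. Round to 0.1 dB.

L(0) = 5000 / 100 = 50
20 log₁₀(50) ≈ 33.98 dB

34.0 dB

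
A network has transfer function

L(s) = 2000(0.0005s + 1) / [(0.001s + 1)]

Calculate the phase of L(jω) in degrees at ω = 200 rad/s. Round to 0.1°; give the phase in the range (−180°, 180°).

-5.6°

At ω = 200 rad/s:
zero (1 + j200·0.0005) = 1 + j0.1 → |·| ≈ 1.005, ∠ ≈ 5.71°
pole (1 + j200·0.001) = 1 + j0.2 → |·| ≈ 1.0198, ∠ ≈ 11.31°
∠L = (5.71°) − (11.31°) = -5.60°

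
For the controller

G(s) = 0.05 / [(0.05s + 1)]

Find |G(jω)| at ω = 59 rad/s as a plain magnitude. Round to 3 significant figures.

0.0161

At ω = 59 rad/s:
pole (1 + j59·0.05) = 1 + j2.95 → |·| ≈ 3.1149, ∠ ≈ 71.27°
|G| = 0.05 · 1 / (3.1149) ≈ 0.016052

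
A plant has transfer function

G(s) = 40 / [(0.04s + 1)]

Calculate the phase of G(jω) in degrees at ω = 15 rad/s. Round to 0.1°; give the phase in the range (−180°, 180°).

At ω = 15 rad/s:
pole (1 + j15·0.04) = 1 + j0.6 → |·| ≈ 1.1662, ∠ ≈ 30.96°
∠G = (0°) − (30.96°) = -30.96°

-31.0°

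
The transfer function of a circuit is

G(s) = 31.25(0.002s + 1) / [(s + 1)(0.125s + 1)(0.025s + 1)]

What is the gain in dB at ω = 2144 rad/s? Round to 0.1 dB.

At ω = 2144 rad/s:
zero (1 + j2144·0.002) = 1 + j4.288 → |·| ≈ 4.4031, ∠ ≈ 76.87°
pole (1 + j2144·1) = 1 + j2144 → |·| ≈ 2144, ∠ ≈ 89.97°
pole (1 + j2144·0.125) = 1 + j268 → |·| ≈ 268, ∠ ≈ 89.79°
pole (1 + j2144·0.025) = 1 + j53.6 → |·| ≈ 53.609, ∠ ≈ 88.93°
|G| = 31.25 · 4.4031 / (2144 · 268 · 53.609) ≈ 4.467e-06
Gain = 20 log₁₀(4.467e-06) ≈ -107.00 dB

-107.0 dB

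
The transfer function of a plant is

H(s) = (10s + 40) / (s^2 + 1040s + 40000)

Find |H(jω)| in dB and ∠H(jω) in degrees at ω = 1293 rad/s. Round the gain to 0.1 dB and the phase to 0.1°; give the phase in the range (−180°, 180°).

-44.3 dB, -50.7°

Substitute s = j1293:
Numerator: 10(j1293) + 40 = 40 + j12930
Denominator: (j1293)^2 + 1040(j1293) + 40000 = -1631849 + j1344720
|N| = √(40² + 12930²) ≈ 12930, ∠N ≈ 89.82°
|D| = √(1631849² + 1344720²) ≈ 2.1145e+06, ∠D ≈ 140.51°
|H| = 12930 / 2.1145e+06 ≈ 0.0061149
Gain = 20 log₁₀(0.0061149) ≈ -44.27 dB
∠H = 89.82° − 140.51° = -50.69°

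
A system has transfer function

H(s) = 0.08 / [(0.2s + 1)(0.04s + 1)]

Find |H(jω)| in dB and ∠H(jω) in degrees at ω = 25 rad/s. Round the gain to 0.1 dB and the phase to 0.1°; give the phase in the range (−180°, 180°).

At ω = 25 rad/s:
pole (1 + j25·0.2) = 1 + j5 → |·| ≈ 5.099, ∠ ≈ 78.69°
pole (1 + j25·0.04) = 1 + j1 → |·| ≈ 1.4142, ∠ ≈ 45.00°
|H| = 0.08 · 1 / (5.099 · 1.4142) ≈ 0.011094
Gain = 20 log₁₀(0.011094) ≈ -39.10 dB
∠H = (0°) − (78.69° + 45.00°) = -123.69°

-39.1 dB, -123.7°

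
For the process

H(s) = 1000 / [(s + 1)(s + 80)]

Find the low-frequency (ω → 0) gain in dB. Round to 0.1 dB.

H(0) = 1000 / (1·80) = 12.5
20 log₁₀(12.5) ≈ 21.94 dB

21.9 dB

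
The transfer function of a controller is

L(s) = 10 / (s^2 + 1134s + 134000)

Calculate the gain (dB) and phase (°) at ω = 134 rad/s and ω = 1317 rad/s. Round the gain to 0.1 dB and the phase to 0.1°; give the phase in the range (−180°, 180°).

Substitute s = j134:
Numerator: 10 = 10 + j0
Denominator: (j134)^2 + 1134(j134) + 134000 = 116044 + j151956
|N| = √(10² + 0²) ≈ 10, ∠N ≈ 0.00°
|D| = √(116044² + 151956²) ≈ 1.912e+05, ∠D ≈ 52.63°
|L| = 10 / 1.912e+05 ≈ 5.2301e-05
Gain = 20 log₁₀(5.2301e-05) ≈ -85.63 dB
∠L = 0.00° − 52.63° = -52.63°

Substitute s = j1317:
Numerator: 10 = 10 + j0
Denominator: (j1317)^2 + 1134(j1317) + 134000 = -1600489 + j1493478
|N| = √(10² + 0²) ≈ 10, ∠N ≈ 0.00°
|D| = √(1600489² + 1493478²) ≈ 2.1891e+06, ∠D ≈ 136.98°
|L| = 10 / 2.1891e+06 ≈ 4.5681e-06
Gain = 20 log₁₀(4.5681e-06) ≈ -106.81 dB
∠L = 0.00° − 136.98° = -136.98°

ω = 134: -85.6 dB, -52.6°; ω = 1317: -106.8 dB, -137.0°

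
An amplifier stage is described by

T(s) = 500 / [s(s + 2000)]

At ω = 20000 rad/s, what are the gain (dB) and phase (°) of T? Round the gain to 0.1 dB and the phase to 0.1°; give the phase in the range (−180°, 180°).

-118.1 dB, -174.3°

At s = jω = j20000:
pole (s+2000): 2000 + j20000 → |·| = √(2000²+20000²) = √404000000 ≈ 20100, ∠ = arctan(20000/2000) ≈ 84.29°
pole at origin: |s| = 20000, ∠ = 90.00° (in denominator)
|T| = 500 / 4.02e+08 ≈ 1.2438e-06
Gain = 20 log₁₀(1.2438e-06) ≈ -118.10 dB
∠T = 0.00° − 174.29° = -174.29°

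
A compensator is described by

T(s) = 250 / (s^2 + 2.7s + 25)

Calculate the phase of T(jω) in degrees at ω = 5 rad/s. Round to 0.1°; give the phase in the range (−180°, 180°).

-90.0°

At s = jω = j5:
quadratic: (j5)² + 2.7·j5 + 25 = 0 + j13.5 → |·| ≈ 13.5, ∠ ≈ 90.00°
∠T = 0.00° − 90.00° = -90.00°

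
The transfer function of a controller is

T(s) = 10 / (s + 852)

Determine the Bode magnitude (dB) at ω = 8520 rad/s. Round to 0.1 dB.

-58.7 dB

Substitute s = j8520:
Numerator: 10 = 10 + j0
Denominator: (j8520) + 852 = 852 + j8520
|N| = √(10² + 0²) ≈ 10, ∠N ≈ 0.00°
|D| = √(852² + 8520²) ≈ 8562.5, ∠D ≈ 84.29°
|T| = 10 / 8562.5 ≈ 0.0011679
Gain = 20 log₁₀(0.0011679) ≈ -58.65 dB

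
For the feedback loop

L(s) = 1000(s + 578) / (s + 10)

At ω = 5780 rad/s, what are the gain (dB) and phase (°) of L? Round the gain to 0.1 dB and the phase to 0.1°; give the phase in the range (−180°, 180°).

60.0 dB, -5.6°

At s = jω = j5780:
zero (s+578): 578 + j5780 → |·| = √(578²+5780²) = √33742484 ≈ 5808.8, ∠ = arctan(5780/578) ≈ 84.29°
pole (s+10): 10 + j5780 → |·| = √(10²+5780²) = √33408500 ≈ 5780, ∠ = arctan(5780/10) ≈ 89.90°
|L| = 1000 · 5808.8 / 5780 ≈ 1005
Gain = 20 log₁₀(1005) ≈ 60.04 dB
∠L = 84.29° − 89.90° = -5.61°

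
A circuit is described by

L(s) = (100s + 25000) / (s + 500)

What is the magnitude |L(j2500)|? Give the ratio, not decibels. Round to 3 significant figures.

98.5

Substitute s = j2500:
Numerator: 100(j2500) + 25000 = 25000 + j250000
Denominator: (j2500) + 500 = 500 + j2500
|N| = √(25000² + 250000²) ≈ 2.5125e+05, ∠N ≈ 84.29°
|D| = √(500² + 2500²) ≈ 2549.5, ∠D ≈ 78.69°
|L| = 2.5125e+05 / 2549.5 ≈ 98.549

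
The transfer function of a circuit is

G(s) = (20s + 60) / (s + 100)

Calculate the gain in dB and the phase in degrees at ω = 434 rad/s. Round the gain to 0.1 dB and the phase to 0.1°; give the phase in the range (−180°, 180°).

25.8 dB, 12.6°

Substitute s = j434:
Numerator: 20(j434) + 60 = 60 + j8680
Denominator: (j434) + 100 = 100 + j434
|N| = √(60² + 8680²) ≈ 8680.2, ∠N ≈ 89.60°
|D| = √(100² + 434²) ≈ 445.37, ∠D ≈ 77.02°
|G| = 8680.2 / 445.37 ≈ 19.49
Gain = 20 log₁₀(19.49) ≈ 25.80 dB
∠G = 89.60° − 77.02° = 12.58°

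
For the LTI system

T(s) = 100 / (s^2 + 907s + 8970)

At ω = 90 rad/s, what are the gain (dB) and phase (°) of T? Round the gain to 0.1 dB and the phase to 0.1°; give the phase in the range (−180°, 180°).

Substitute s = j90:
Numerator: 100 = 100 + j0
Denominator: (j90)^2 + 907(j90) + 8970 = 870 + j81630
|N| = √(100² + 0²) ≈ 100, ∠N ≈ 0.00°
|D| = √(870² + 81630²) ≈ 81635, ∠D ≈ 89.39°
|T| = 100 / 81635 ≈ 0.001225
Gain = 20 log₁₀(0.001225) ≈ -58.24 dB
∠T = 0.00° − 89.39° = -89.39°

-58.2 dB, -89.4°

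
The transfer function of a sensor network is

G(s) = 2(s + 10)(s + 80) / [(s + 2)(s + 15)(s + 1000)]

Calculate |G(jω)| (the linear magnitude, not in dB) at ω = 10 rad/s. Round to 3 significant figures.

At s = jω = j10:
zero (s+10): 10 + j10 → |·| = √(10²+10²) = √200 ≈ 14.142, ∠ = arctan(10/10) ≈ 45.00°
zero (s+80): 80 + j10 → |·| = √(80²+10²) = √6500 ≈ 80.623, ∠ = arctan(10/80) ≈ 7.13°
pole (s+2): 2 + j10 → |·| = √(2²+10²) = √104 ≈ 10.198, ∠ = arctan(10/2) ≈ 78.69°
pole (s+15): 15 + j10 → |·| = √(15²+10²) = √325 ≈ 18.028, ∠ = arctan(10/15) ≈ 33.69°
pole (s+1000): 1000 + j10 → |·| = √(1000²+10²) = √1000100 ≈ 1000, ∠ = arctan(10/1000) ≈ 0.57°
|G| = 2 · 1140.2 / 1.8385e+05 ≈ 0.012404

0.0124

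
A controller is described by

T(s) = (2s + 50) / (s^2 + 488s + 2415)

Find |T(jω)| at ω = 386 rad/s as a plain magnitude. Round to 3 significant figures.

0.00324

Substitute s = j386:
Numerator: 2(j386) + 50 = 50 + j772
Denominator: (j386)^2 + 488(j386) + 2415 = -146581 + j188368
|N| = √(50² + 772²) ≈ 773.62, ∠N ≈ 86.29°
|D| = √(146581² + 188368²) ≈ 2.3868e+05, ∠D ≈ 127.89°
|T| = 773.62 / 2.3868e+05 ≈ 0.0032412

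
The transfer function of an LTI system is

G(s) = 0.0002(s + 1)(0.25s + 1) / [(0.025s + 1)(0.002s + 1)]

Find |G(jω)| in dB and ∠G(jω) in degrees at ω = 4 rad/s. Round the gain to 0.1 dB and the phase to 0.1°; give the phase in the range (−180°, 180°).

-58.7 dB, 114.8°

At ω = 4 rad/s:
zero (1 + j4·1) = 1 + j4 → |·| ≈ 4.1231, ∠ ≈ 75.96°
zero (1 + j4·0.25) = 1 + j1 → |·| ≈ 1.4142, ∠ ≈ 45.00°
pole (1 + j4·0.025) = 1 + j0.1 → |·| ≈ 1.005, ∠ ≈ 5.71°
pole (1 + j4·0.002) = 1 + j0.008 → |·| ≈ 1, ∠ ≈ 0.46°
|G| = 0.0002 · 4.1231 · 1.4142 / (1.005 · 1) ≈ 0.0011604
Gain = 20 log₁₀(0.0011604) ≈ -58.71 dB
∠G = (75.96° + 45.00°) − (5.71° + 0.46°) = 114.79°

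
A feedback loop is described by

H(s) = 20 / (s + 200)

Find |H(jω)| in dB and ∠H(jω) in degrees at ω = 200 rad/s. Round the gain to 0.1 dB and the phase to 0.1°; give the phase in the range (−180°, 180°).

-23.0 dB, -45.0°

Substitute s = j200:
Numerator: 20 = 20 + j0
Denominator: (j200) + 200 = 200 + j200
|N| = √(20² + 0²) ≈ 20, ∠N ≈ 0.00°
|D| = √(200² + 200²) ≈ 282.84, ∠D ≈ 45.00°
|H| = 20 / 282.84 ≈ 0.070711
Gain = 20 log₁₀(0.070711) ≈ -23.01 dB
∠H = 0.00° − 45.00° = -45.00°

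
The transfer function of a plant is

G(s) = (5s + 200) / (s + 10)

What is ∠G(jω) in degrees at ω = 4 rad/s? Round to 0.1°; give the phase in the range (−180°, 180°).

Substitute s = j4:
Numerator: 5(j4) + 200 = 200 + j20
Denominator: (j4) + 10 = 10 + j4
|N| = √(200² + 20²) ≈ 201, ∠N ≈ 5.71°
|D| = √(10² + 4²) ≈ 10.77, ∠D ≈ 21.80°
∠G = 5.71° − 21.80° = -16.09°

-16.1°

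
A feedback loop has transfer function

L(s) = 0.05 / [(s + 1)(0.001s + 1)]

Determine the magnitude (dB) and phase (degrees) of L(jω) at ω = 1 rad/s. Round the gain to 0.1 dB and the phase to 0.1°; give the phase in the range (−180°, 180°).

At ω = 1 rad/s:
pole (1 + j1·1) = 1 + j1 → |·| ≈ 1.4142, ∠ ≈ 45.00°
pole (1 + j1·0.001) = 1 + j0.001 → |·| ≈ 1, ∠ ≈ 0.06°
|L| = 0.05 · 1 / (1.4142 · 1) ≈ 0.035356
Gain = 20 log₁₀(0.035356) ≈ -29.03 dB
∠L = (0°) − (45.00° + 0.06°) = -45.06°

-29.0 dB, -45.1°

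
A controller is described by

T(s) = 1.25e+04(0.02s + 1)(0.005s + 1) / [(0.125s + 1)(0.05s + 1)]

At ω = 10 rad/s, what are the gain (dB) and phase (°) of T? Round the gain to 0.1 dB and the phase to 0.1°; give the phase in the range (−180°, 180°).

77.1 dB, -63.7°

At ω = 10 rad/s:
zero (1 + j10·0.02) = 1 + j0.2 → |·| ≈ 1.0198, ∠ ≈ 11.31°
zero (1 + j10·0.005) = 1 + j0.05 → |·| ≈ 1.0012, ∠ ≈ 2.86°
pole (1 + j10·0.125) = 1 + j1.25 → |·| ≈ 1.6008, ∠ ≈ 51.34°
pole (1 + j10·0.05) = 1 + j0.5 → |·| ≈ 1.118, ∠ ≈ 26.57°
|T| = 1.25e+04 · 1.0198 · 1.0012 / (1.6008 · 1.118) ≈ 7131.3
Gain = 20 log₁₀(7131.3) ≈ 77.06 dB
∠T = (11.31° + 2.86°) − (51.34° + 26.57°) = -63.74°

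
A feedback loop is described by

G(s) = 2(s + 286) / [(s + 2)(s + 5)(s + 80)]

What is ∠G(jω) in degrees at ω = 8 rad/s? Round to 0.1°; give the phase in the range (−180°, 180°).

At s = jω = j8:
zero (s+286): 286 + j8 → |·| = √(286²+8²) = √81860 ≈ 286.11, ∠ = arctan(8/286) ≈ 1.60°
pole (s+2): 2 + j8 → |·| = √(2²+8²) = √68 ≈ 8.2462, ∠ = arctan(8/2) ≈ 75.96°
pole (s+5): 5 + j8 → |·| = √(5²+8²) = √89 ≈ 9.434, ∠ = arctan(8/5) ≈ 57.99°
pole (s+80): 80 + j8 → |·| = √(80²+8²) = √6464 ≈ 80.399, ∠ = arctan(8/80) ≈ 5.71°
∠G = 1.60° − 139.66° = -138.06°

-138.1°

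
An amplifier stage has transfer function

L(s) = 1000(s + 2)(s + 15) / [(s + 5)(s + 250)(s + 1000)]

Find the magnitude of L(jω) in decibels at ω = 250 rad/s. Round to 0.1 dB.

At s = jω = j250:
zero (s+2): 2 + j250 → |·| = √(2²+250²) = √62504 ≈ 250.01, ∠ = arctan(250/2) ≈ 89.54°
zero (s+15): 15 + j250 → |·| = √(15²+250²) = √62725 ≈ 250.45, ∠ = arctan(250/15) ≈ 86.57°
pole (s+5): 5 + j250 → |·| = √(5²+250²) = √62525 ≈ 250.05, ∠ = arctan(250/5) ≈ 88.85°
pole (s+250): 250 + j250 → |·| = √(250²+250²) = √125000 ≈ 353.55, ∠ = arctan(250/250) ≈ 45.00°
pole (s+1000): 1000 + j250 → |·| = √(1000²+250²) = √1062500 ≈ 1030.8, ∠ = arctan(250/1000) ≈ 14.04°
|L| = 1000 · 62615 / 9.1128e+07 ≈ 0.68711
Gain = 20 log₁₀(0.68711) ≈ -3.26 dB

-3.3 dB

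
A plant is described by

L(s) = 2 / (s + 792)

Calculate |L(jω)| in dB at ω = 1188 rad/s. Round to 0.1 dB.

-57.1 dB

At s = jω = j1188:
pole (s+792): 792 + j1188 → |·| = √(792²+1188²) = √2038608 ≈ 1427.8, ∠ = arctan(1188/792) ≈ 56.31°
|L| = 2 / 1427.8 ≈ 0.0014008
Gain = 20 log₁₀(0.0014008) ≈ -57.07 dB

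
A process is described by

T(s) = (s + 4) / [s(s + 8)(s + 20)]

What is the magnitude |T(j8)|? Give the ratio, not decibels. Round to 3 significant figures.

At s = jω = j8:
zero (s+4): 4 + j8 → |·| = √(4²+8²) = √80 ≈ 8.9443, ∠ = arctan(8/4) ≈ 63.43°
pole (s+8): 8 + j8 → |·| = √(8²+8²) = √128 ≈ 11.314, ∠ = arctan(8/8) ≈ 45.00°
pole (s+20): 20 + j8 → |·| = √(20²+8²) = √464 ≈ 21.541, ∠ = arctan(8/20) ≈ 21.80°
pole at origin: |s| = 8, ∠ = 90.00° (in denominator)
|T| = 1 · 8.9443 / 1949.7 ≈ 0.0045875

0.00459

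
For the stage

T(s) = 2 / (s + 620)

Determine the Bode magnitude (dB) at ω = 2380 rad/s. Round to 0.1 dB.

At s = jω = j2380:
pole (s+620): 620 + j2380 → |·| = √(620²+2380²) = √6048800 ≈ 2459.4, ∠ = arctan(2380/620) ≈ 75.40°
|T| = 2 / 2459.4 ≈ 0.00081321
Gain = 20 log₁₀(0.00081321) ≈ -61.80 dB

-61.8 dB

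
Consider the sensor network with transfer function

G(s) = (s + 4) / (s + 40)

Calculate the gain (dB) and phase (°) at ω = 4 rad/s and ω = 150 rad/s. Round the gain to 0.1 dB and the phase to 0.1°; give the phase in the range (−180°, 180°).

Substitute s = j4:
Numerator: (j4) + 4 = 4 + j4
Denominator: (j4) + 40 = 40 + j4
|N| = √(4² + 4²) ≈ 5.6569, ∠N ≈ 45.00°
|D| = √(40² + 4²) ≈ 40.2, ∠D ≈ 5.71°
|G| = 5.6569 / 40.2 ≈ 0.14072
Gain = 20 log₁₀(0.14072) ≈ -17.03 dB
∠G = 45.00° − 5.71° = 39.29°

Substitute s = j150:
Numerator: (j150) + 4 = 4 + j150
Denominator: (j150) + 40 = 40 + j150
|N| = √(4² + 150²) ≈ 150.05, ∠N ≈ 88.47°
|D| = √(40² + 150²) ≈ 155.24, ∠D ≈ 75.07°
|G| = 150.05 / 155.24 ≈ 0.96657
Gain = 20 log₁₀(0.96657) ≈ -0.30 dB
∠G = 88.47° − 75.07° = 13.40°

ω = 4: -17.0 dB, 39.3°; ω = 150: -0.3 dB, 13.4°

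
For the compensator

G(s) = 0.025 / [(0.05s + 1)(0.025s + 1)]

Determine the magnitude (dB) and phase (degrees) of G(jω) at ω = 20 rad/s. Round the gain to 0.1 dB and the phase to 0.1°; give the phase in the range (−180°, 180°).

At ω = 20 rad/s:
pole (1 + j20·0.05) = 1 + j1 → |·| ≈ 1.4142, ∠ ≈ 45.00°
pole (1 + j20·0.025) = 1 + j0.5 → |·| ≈ 1.118, ∠ ≈ 26.57°
|G| = 0.025 · 1 / (1.4142 · 1.118) ≈ 0.015812
Gain = 20 log₁₀(0.015812) ≈ -36.02 dB
∠G = (0°) − (45.00° + 26.57°) = -71.57°

-36.0 dB, -71.6°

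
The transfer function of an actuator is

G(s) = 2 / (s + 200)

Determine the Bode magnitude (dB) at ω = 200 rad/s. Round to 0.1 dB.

Substitute s = j200:
Numerator: 2 = 2 + j0
Denominator: (j200) + 200 = 200 + j200
|N| = √(2² + 0²) ≈ 2, ∠N ≈ 0.00°
|D| = √(200² + 200²) ≈ 282.84, ∠D ≈ 45.00°
|G| = 2 / 282.84 ≈ 0.0070711
Gain = 20 log₁₀(0.0070711) ≈ -43.01 dB

-43.0 dB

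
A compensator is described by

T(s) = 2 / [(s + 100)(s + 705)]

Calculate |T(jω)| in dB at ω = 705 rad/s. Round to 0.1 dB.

At s = jω = j705:
pole (s+100): 100 + j705 → |·| = √(100²+705²) = √507025 ≈ 712.06, ∠ = arctan(705/100) ≈ 81.93°
pole (s+705): 705 + j705 → |·| = √(705²+705²) = √994050 ≈ 997.02, ∠ = arctan(705/705) ≈ 45.00°
|T| = 2 / 7.0994e+05 ≈ 2.8171e-06
Gain = 20 log₁₀(2.8171e-06) ≈ -111.00 dB

-111.0 dB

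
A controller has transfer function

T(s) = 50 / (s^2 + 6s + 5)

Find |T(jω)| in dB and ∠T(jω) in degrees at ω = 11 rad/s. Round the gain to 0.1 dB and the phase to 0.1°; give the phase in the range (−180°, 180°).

Substitute s = j11:
Numerator: 50 = 50 + j0
Denominator: (j11)^2 + 6(j11) + 5 = -116 + j66
|N| = √(50² + 0²) ≈ 50, ∠N ≈ 0.00°
|D| = √(116² + 66²) ≈ 133.46, ∠D ≈ 150.36°
|T| = 50 / 133.46 ≈ 0.37464
Gain = 20 log₁₀(0.37464) ≈ -8.53 dB
∠T = 0.00° − 150.36° = -150.36°

-8.5 dB, -150.4°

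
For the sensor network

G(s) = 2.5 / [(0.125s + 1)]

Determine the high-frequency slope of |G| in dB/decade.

-20 dB/decade

Each pole contributes −20 dB/decade at high frequency; each zero contributes +20 dB/decade.
Net: 0 zero(s) − 1 pole(s) → -20 dB/decade.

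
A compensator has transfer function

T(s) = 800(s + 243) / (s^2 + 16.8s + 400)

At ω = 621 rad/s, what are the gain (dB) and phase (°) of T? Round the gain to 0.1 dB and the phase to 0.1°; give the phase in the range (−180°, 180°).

2.8 dB, -109.8°

At s = jω = j621:
zero (s+243): 243 + j621 → |·| = √(243²+621²) = √444690 ≈ 666.85, ∠ = arctan(621/243) ≈ 68.63°
quadratic: (j621)² + 16.8·j621 + 400 = -385241 + j10432.8 → |·| ≈ 3.8538e+05, ∠ ≈ 178.45°
|T| = 800 · 666.85 / 3.8538e+05 ≈ 1.3843
Gain = 20 log₁₀(1.3843) ≈ 2.82 dB
∠T = 68.63° − 178.45° = -109.82°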